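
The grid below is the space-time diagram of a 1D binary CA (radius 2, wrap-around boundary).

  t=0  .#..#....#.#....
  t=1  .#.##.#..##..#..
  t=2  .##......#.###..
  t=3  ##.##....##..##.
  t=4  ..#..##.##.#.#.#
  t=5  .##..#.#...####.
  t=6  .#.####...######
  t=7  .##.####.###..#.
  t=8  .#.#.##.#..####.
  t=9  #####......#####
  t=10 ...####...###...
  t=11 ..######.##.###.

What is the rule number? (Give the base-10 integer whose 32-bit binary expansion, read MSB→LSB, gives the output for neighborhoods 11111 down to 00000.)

  [31] ##### => .  t=6,i=12
  [30] ####. => #  t=5,i=13
  [29] ###.# => .  t=6,i=15
  [28] ###.. => #  t=2,i=13
  [27] ##.## => #  t=3,i=2
  [26] ##.#. => .  t=1,i=5
  [25] ##..# => #  t=1,i=11
  [24] ##... => #  t=2,i=3
  [23] #.### => .  t=2,i=11
  [22] #.##. => .  t=1,i=3
  [21] #.#.# => #  t=4,i=11
  [20] #.#.. => .  t=0,i=11
  [19] #..## => .  t=1,i=8
  [18] #..#. => #  t=0,i=3
  [17] #...# => .  t=1,i=15
  [16] #.... => #  t=0,i=6
  [15] .#### => #  t=5,i=12
  [14] .###. => .  t=2,i=12
  [13] .##.# => .  t=1,i=4
  [12] .##.. => .  t=1,i=10
  [11] .#.## => #  t=1,i=2
  [10] .#.#. => #  t=0,i=10
  [9] .#..# => .  t=0,i=2
  [8] .#... => .  t=0,i=5
  [7] ..### => #  t=5,i=11
  [6] ..##. => #  t=1,i=9
  [5] ..#.# => #  t=0,i=9
  [4] ..#.. => #  t=0,i=1
  [3] ...## => #  t=2,i=0
  [2] ...#. => .  t=0,i=0
  [1] ....# => .  t=0,i=7
  [0] ..... => .  t=0,i=14
  bits 01011011001001011000110011111000 = 1529187576

1529187576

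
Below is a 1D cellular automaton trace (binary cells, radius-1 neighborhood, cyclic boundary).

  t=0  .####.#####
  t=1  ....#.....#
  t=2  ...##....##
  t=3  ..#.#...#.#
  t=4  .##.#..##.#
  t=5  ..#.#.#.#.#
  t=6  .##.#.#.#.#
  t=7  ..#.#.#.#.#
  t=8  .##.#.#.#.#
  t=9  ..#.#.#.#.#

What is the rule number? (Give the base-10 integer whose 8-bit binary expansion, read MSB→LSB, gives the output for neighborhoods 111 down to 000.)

  nb ###: next=.  (t=0,i=2, bit7=0)
  nb ##.: next=#  (t=0,i=4, bit6=1)
  nb #.#: next=.  (t=0,i=0, bit5=0)
  nb #..: next=.  (t=1,i=0, bit4=0)
  nb .##: next=.  (t=0,i=1, bit3=0)
  nb .#.: next=#  (t=1,i=4, bit2=1)
  nb ..#: next=#  (t=1,i=3, bit1=1)
  nb ...: next=.  (t=1,i=1, bit0=0)
  bits 01000110 = 70

70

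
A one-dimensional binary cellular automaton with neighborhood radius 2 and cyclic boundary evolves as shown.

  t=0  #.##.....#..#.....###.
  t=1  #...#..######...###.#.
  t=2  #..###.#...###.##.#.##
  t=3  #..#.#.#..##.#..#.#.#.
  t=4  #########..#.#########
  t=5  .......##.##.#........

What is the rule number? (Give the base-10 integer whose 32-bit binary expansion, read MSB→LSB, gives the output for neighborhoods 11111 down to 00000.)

  #####|.  b31=0 t=1,i=9
  ####.|#  b30=1 t=1,i=11
  ###.#|#  b29=1 t=0,i=20
  ###..|#  b28=1 t=1,i=12
  ##.##|.  b27=0 t=2,i=14
  ##.#.|.  b26=0 t=0,i=21
  ##..#|.  b25=0 t=2,i=1
  ##...|#  b24=1 t=0,i=4
  #.###|#  b23=1 t=2,i=20
  #.##.|.  b22=0 t=0,i=2
  #.#.#|#  b21=1 t=0,i=0
  #.#..|#  b20=1 t=1,i=0
  #..##|.  b19=0 t=1,i=6
  #..#.|#  b18=1 t=0,i=11
  #...#|.  b17=0 t=1,i=2
  #....|.  b16=0 t=0,i=5
  .####|.  b15=0 t=1,i=8
  .###.|.  b14=0 t=0,i=19
  .##.#|#  b13=1 t=2,i=16
  .##..|.  b12=0 t=0,i=3
  .#.##|.  b11=0 t=0,i=1
  .#.#.|#  b10=1 t=1,i=21
  .#..#|#  b9=1 t=0,i=10
  .#...|.  b8=0 t=0,i=13
  ..###|#  b7=1 t=0,i=18
  ..##.|.  b6=0 t=3,i=10
  ..#.#|#  b5=1 t=3,i=3
  ..#..|#  b4=1 t=0,i=9
  ...##|#  b3=1 t=0,i=17
  ...#.|#  b2=1 t=0,i=8
  ....#|#  b1=1 t=0,i=7
  .....|.  b0=0 t=0,i=6
  bits 01110001101101000010011010111110 = 1907631806

1907631806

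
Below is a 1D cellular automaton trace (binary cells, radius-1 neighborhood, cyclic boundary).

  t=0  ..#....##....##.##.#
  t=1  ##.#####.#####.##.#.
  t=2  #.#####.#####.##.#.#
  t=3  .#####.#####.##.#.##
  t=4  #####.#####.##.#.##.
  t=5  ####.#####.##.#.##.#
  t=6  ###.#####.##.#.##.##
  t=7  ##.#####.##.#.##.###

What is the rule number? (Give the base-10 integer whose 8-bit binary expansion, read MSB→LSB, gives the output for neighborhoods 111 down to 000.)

  [7] ### => #  t=1,i=4
  [6] ##. => .  t=0,i=8
  [5] #.# => #  t=0,i=15
  [4] #.. => #  t=0,i=0
  [3] .## => #  t=0,i=7
  [2] .#. => .  t=0,i=2
  [1] ..# => #  t=0,i=1
  [0] ... => #  t=0,i=4
  bits 10111011 = 187

187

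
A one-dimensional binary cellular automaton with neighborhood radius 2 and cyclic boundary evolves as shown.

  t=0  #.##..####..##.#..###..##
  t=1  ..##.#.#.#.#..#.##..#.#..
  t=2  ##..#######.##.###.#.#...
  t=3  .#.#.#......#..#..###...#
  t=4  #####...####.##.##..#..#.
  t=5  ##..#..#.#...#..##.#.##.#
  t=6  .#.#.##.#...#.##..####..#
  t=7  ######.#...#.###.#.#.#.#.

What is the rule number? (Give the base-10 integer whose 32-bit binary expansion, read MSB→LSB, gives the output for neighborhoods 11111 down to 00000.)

351051279

  #####|.  b31=0 t=2,i=6
  ####.|.  b30=0 t=0,i=8
  ###.#|.  b29=0 t=0,i=0
  ###..|#  b28=1 t=0,i=9
  ##.##|.  b27=0 t=0,i=1
  ##.#.|#  b26=1 t=0,i=14
  ##..#|.  b25=0 t=0,i=4
  ##...|.  b24=0 t=3,i=21
  #.###|#  b23=1 t=2,i=15
  #.##.|#  b22=1 t=0,i=2
  #.#.#|#  b21=1 t=1,i=5
  #.#..|.  b20=0 t=0,i=15
  #..##|#  b19=1 t=0,i=5
  #..#.|#  b18=1 t=1,i=13
  #...#|.  b17=0 t=2,i=23
  #....|.  b16=0 t=1,i=24
  .####|#  b15=1 t=0,i=7
  .###.|.  b14=0 t=0,i=19
  .##.#|.  b13=0 t=0,i=13
  .##..|#  b12=1 t=0,i=3
  .#.##|#  b11=1 t=1,i=15
  .#.#.|#  b10=1 t=1,i=6
  .#..#|#  b9=1 t=0,i=16
  .#...|.  b8=0 t=1,i=23
  ..###|.  b7=0 t=0,i=6
  ..##.|.  b6=0 t=0,i=12
  ..#.#|.  b5=0 t=1,i=14
  ..#..|.  b4=0 t=3,i=12
  ...##|#  b3=1 t=1,i=1
  ...#.|#  b2=1 t=3,i=11
  ....#|#  b1=1 t=1,i=0
  .....|#  b0=1 t=3,i=8
  bits 00010100111011001001111000001111 = 351051279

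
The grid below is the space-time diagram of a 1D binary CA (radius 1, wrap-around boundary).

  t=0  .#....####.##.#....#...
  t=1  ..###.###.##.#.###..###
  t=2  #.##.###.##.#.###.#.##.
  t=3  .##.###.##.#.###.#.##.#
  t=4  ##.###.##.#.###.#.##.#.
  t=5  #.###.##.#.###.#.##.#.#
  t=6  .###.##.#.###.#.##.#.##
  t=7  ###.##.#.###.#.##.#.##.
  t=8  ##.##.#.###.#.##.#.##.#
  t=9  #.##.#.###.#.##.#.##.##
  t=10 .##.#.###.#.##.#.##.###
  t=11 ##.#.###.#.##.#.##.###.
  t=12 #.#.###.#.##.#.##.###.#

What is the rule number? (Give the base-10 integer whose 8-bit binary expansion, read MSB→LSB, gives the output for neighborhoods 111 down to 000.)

185

  nb ###: next=#  (t=0,i=7, bit7=1)
  nb ##.: next=.  (t=0,i=9, bit6=0)
  nb #.#: next=#  (t=0,i=10, bit5=1)
  nb #..: next=#  (t=0,i=2, bit4=1)
  nb .##: next=#  (t=0,i=6, bit3=1)
  nb .#.: next=.  (t=0,i=1, bit2=0)
  nb ..#: next=.  (t=0,i=0, bit1=0)
  nb ...: next=#  (t=0,i=3, bit0=1)
  bits 10111001 = 185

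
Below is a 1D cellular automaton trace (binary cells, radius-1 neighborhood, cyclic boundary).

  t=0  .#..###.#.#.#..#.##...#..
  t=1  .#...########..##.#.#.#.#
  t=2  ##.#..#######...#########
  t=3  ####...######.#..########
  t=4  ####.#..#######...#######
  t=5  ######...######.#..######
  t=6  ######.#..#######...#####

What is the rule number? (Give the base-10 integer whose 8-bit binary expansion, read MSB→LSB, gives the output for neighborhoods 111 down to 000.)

  [7] ### => #  t=0,i=5
  [6] ##. => #  t=0,i=6
  [5] #.# => #  t=0,i=7
  [4] #.. => .  t=0,i=2
  [3] .## => .  t=0,i=4
  [2] .#. => #  t=0,i=1
  [1] ..# => .  t=0,i=0
  [0] ... => #  t=0,i=20
  bits 11100101 = 229

229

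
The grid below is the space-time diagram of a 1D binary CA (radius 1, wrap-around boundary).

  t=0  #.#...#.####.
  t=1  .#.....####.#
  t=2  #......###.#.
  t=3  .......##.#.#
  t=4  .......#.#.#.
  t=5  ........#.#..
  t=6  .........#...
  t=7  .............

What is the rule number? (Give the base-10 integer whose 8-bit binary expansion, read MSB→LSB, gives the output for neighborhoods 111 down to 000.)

  [7] ### => #  t=0,i=9
  [6] ##. => .  t=0,i=11
  [5] #.# => #  t=0,i=1
  [4] #.. => .  t=0,i=3
  [3] .## => #  t=0,i=8
  [2] .#. => .  t=0,i=0
  [1] ..# => .  t=0,i=5
  [0] ... => .  t=0,i=4
  bits 10101000 = 168

168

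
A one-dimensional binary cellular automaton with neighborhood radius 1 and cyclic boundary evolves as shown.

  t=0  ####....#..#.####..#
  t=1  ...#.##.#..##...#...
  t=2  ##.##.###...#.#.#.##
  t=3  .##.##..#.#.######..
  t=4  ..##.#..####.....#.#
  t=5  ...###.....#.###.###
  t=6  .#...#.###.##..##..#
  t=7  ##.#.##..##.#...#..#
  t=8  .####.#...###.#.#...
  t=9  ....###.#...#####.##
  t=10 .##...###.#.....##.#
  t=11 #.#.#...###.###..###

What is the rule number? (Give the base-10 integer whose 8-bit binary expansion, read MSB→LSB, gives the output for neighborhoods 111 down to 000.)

101

  ###|.  b7=0 t=0,i=0
  ##.|#  b6=1 t=0,i=3
  #.#|#  b5=1 t=0,i=12
  #..|.  b4=0 t=0,i=4
  .##|.  b3=0 t=0,i=13
  .#.|#  b2=1 t=0,i=8
  ..#|.  b1=0 t=0,i=7
  ...|#  b0=1 t=0,i=5
  bits 01100101 = 101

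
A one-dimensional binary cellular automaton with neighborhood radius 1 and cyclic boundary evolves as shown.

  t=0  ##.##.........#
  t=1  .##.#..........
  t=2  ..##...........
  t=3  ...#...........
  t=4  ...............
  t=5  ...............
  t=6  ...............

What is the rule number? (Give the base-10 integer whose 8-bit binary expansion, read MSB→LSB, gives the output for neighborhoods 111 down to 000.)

  nb ###: next=.  (t=0,i=0, bit7=0)
  nb ##.: next=#  (t=0,i=1, bit6=1)
  nb #.#: next=#  (t=0,i=2, bit5=1)
  nb #..: next=.  (t=0,i=5, bit4=0)
  nb .##: next=.  (t=0,i=3, bit3=0)
  nb .#.: next=.  (t=1,i=4, bit2=0)
  nb ..#: next=.  (t=0,i=13, bit1=0)
  nb ...: next=.  (t=0,i=6, bit0=0)
  bits 01100000 = 96

96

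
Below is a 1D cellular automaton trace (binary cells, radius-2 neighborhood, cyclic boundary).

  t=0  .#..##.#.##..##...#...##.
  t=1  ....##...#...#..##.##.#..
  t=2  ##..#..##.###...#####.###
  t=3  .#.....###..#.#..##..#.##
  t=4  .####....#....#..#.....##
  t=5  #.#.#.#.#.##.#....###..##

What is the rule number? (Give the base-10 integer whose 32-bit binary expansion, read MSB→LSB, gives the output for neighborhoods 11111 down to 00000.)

2555617605

  ##### -> #   bit 31 = 1  t=2,i=18
  ####. -> .   bit 30 = 0  t=2,i=0
  ###.# -> .   bit 29 = 0  t=2,i=20
  ###.. -> #   bit 28 = 1  t=2,i=1
  ##.## -> #   bit 27 = 1  t=1,i=18
  ##.#. -> .   bit 26 = 0  t=0,i=6
  ##..# -> .   bit 25 = 0  t=0,i=11
  ##... -> .   bit 24 = 0  t=0,i=15
  #.### -> .   bit 23 = 0  t=2,i=10
  #.##. -> #   bit 22 = 1  t=0,i=9
  #.#.# -> .   bit 21 = 0  t=0,i=7
  #.#.. -> #   bit 20 = 1  t=1,i=22
  #..## -> .   bit 19 = 0  t=0,i=3
  #..#. -> .   bit 18 = 0  t=0,i=0
  #...# -> #   bit 17 = 1  t=0,i=16
  #.... -> #   bit 16 = 1  t=1,i=24
  .#### -> #   bit 15 = 1  t=2,i=17
  .###. -> .   bit 14 = 0  t=2,i=11
  .##.# -> #   bit 13 = 1  t=0,i=5
  .##.. -> .   bit 12 = 0  t=0,i=10
  .#.## -> .   bit 11 = 0  t=0,i=8
  .#.#. -> .   bit 10 = 0  t=3,i=13
  .#..# -> .   bit 9 = 0  t=0,i=2
  .#... -> #   bit 8 = 1  t=0,i=19
  ..### -> .   bit 7 = 0  t=2,i=16
  ..##. -> #   bit 6 = 1  t=0,i=4
  ..#.# -> .   bit 5 = 0  t=3,i=12
  ..#.. -> .   bit 4 = 0  t=0,i=1
  ...## -> .   bit 3 = 0  t=0,i=21
  ...#. -> #   bit 2 = 1  t=0,i=17
  ....# -> .   bit 1 = 0  t=1,i=2
  ..... -> #   bit 0 = 1  t=1,i=0
  bits 10011000010100111010000101000101 = 2555617605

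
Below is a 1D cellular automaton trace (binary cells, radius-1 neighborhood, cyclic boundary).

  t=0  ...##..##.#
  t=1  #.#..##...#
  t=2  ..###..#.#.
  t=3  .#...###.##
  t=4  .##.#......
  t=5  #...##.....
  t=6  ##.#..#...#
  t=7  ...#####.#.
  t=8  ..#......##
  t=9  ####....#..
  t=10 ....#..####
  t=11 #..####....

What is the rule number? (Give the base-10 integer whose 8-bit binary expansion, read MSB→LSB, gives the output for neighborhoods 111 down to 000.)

22

  ###|.  b7=0 t=2,i=3
  ##.|.  b6=0 t=0,i=4
  #.#|.  b5=0 t=0,i=9
  #..|#  b4=1 t=0,i=0
  .##|.  b3=0 t=0,i=3
  .#.|#  b2=1 t=0,i=10
  ..#|#  b1=1 t=0,i=2
  ...|.  b0=0 t=0,i=1
  bits 00010110 = 22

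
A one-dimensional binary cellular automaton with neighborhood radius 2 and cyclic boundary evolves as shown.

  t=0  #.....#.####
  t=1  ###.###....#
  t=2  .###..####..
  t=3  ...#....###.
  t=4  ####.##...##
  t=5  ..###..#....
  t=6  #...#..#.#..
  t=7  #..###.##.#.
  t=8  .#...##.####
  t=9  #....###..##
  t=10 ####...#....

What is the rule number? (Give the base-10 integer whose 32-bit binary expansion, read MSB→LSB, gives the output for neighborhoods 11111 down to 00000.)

  ##### -> .   bit 31 = 0  t=0,i=10
  ####. -> #   bit 30 = 1  t=0,i=11
  ###.# -> #   bit 29 = 1  t=1,i=2
  ###.. -> #   bit 28 = 1  t=0,i=0
  ##.## -> #   bit 27 = 1  t=1,i=3
  ##.#. -> #   bit 26 = 1  t=7,i=9
  ##..# -> .   bit 25 = 0  t=2,i=4
  ##... -> #   bit 24 = 1  t=0,i=1
  #.### -> .   bit 23 = 0  t=0,i=8
  #.##. -> .   bit 22 = 0  t=4,i=5
  #.#.# -> #   bit 21 = 1  t=7,i=10
  #.#.. -> .   bit 20 = 0  t=6,i=9
  #..## -> .   bit 19 = 0  t=2,i=5
  #..#. -> .   bit 18 = 0  t=5,i=6
  #...# -> .   bit 17 = 0  t=2,i=11
  #.... -> #   bit 16 = 1  t=0,i=2
  .#### -> .   bit 15 = 0  t=0,i=9
  .###. -> .   bit 14 = 0  t=1,i=5
  .##.# -> #   bit 13 = 1  t=7,i=8
  .##.. -> .   bit 12 = 0  t=4,i=6
  .#.## -> .   bit 11 = 0  t=0,i=7
  .#.#. -> #   bit 10 = 1  t=6,i=8
  .#..# -> #   bit 9 = 1  t=6,i=5
  .#... -> .   bit 8 = 0  t=3,i=4
  ..### -> .   bit 7 = 0  t=1,i=11
  ..##. -> #   bit 6 = 1  t=8,i=5
  ..#.# -> #   bit 5 = 1  t=0,i=6
  ..#.. -> #   bit 4 = 1  t=3,i=3
  ...## -> .   bit 3 = 0  t=1,i=10
  ...#. -> #   bit 2 = 1  t=0,i=5
  ....# -> #   bit 1 = 1  t=0,i=4
  ..... -> .   bit 0 = 0  t=0,i=3
  bits 01111101001000010010011001110110 = 2099324534

2099324534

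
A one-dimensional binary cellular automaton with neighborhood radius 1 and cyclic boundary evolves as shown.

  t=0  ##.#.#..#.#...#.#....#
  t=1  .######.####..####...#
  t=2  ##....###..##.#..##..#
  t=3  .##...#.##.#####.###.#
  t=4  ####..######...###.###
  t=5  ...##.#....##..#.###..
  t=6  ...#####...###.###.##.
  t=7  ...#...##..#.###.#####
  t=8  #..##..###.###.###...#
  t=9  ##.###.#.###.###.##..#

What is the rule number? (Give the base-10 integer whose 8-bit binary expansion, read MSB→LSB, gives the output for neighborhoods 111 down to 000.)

124

  ### -> .   bit 7 = 0  t=0,i=0
  ##. -> #   bit 6 = 1  t=0,i=1
  #.# -> #   bit 5 = 1  t=0,i=2
  #.. -> #   bit 4 = 1  t=0,i=6
  .## -> #   bit 3 = 1  t=0,i=21
  .#. -> #   bit 2 = 1  t=0,i=3
  ..# -> .   bit 1 = 0  t=0,i=7
  ... -> .   bit 0 = 0  t=0,i=12
  bits 01111100 = 124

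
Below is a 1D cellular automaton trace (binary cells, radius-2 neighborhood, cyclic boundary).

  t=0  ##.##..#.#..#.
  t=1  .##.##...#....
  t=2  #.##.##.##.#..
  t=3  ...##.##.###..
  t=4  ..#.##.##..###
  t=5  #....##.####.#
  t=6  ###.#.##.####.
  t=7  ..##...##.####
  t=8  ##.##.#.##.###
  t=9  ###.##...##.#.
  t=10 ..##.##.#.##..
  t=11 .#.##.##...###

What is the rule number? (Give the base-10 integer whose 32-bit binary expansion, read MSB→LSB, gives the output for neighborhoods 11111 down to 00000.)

2132390044

  nb #####: next=.  (t=8,i=13, bit31=0)
  nb ####.: next=#  (t=5,i=10, bit30=1)
  nb ###.#: next=#  (t=5,i=11, bit29=1)
  nb ###..: next=#  (t=3,i=11, bit28=1)
  nb ##.##: next=#  (t=0,i=2, bit27=1)
  nb ##.#.: next=#  (t=2,i=10, bit26=1)
  nb ##..#: next=#  (t=0,i=5, bit25=1)
  nb ##...: next=#  (t=1,i=6, bit24=1)
  nb #.###: next=.  (t=3,i=9, bit23=0)
  nb #.##.: next=.  (t=0,i=0, bit22=0)
  nb #.#.#: next=.  (t=6,i=4, bit21=0)
  nb #.#..: next=#  (t=0,i=9, bit20=1)
  nb #..##: next=#  (t=4,i=10, bit19=1)
  nb #..#.: next=.  (t=0,i=6, bit18=0)
  nb #...#: next=.  (t=1,i=7, bit17=0)
  nb #....: next=#  (t=1,i=11, bit16=1)
  nb .####: next=#  (t=5,i=9, bit15=1)
  nb .###.: next=.  (t=3,i=10, bit14=0)
  nb .##.#: next=#  (t=0,i=1, bit13=1)
  nb .##..: next=#  (t=0,i=4, bit12=1)
  nb .#.##: next=.  (t=0,i=13, bit11=0)
  nb .#.#.: next=.  (t=0,i=8, bit10=0)
  nb .#..#: next=.  (t=0,i=10, bit9=0)
  nb .#...: next=.  (t=1,i=10, bit8=0)
  nb ..###: next=#  (t=4,i=11, bit7=1)
  nb ..##.: next=.  (t=1,i=1, bit6=0)
  nb ..#.#: next=.  (t=0,i=7, bit5=0)
  nb ..#..: next=#  (t=1,i=9, bit4=1)
  nb ...##: next=#  (t=1,i=0, bit3=1)
  nb ...#.: next=#  (t=1,i=8, bit2=1)
  nb ....#: next=.  (t=1,i=13, bit1=0)
  nb .....: next=.  (t=1,i=12, bit0=0)
  bits 01111111000110011011000010011100 = 2132390044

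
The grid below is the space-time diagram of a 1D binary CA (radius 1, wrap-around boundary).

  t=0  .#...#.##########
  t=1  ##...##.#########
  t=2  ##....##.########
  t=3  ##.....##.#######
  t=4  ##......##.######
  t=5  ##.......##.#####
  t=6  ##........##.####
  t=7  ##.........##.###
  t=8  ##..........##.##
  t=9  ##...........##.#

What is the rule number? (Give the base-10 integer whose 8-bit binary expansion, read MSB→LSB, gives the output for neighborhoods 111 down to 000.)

228

  ### -> #   bit 7 = 1  t=0,i=8
  ##. -> #   bit 6 = 1  t=0,i=16
  #.# -> #   bit 5 = 1  t=0,i=0
  #.. -> .   bit 4 = 0  t=0,i=2
  .## -> .   bit 3 = 0  t=0,i=7
  .#. -> #   bit 2 = 1  t=0,i=1
  ..# -> .   bit 1 = 0  t=0,i=4
  ... -> .   bit 0 = 0  t=0,i=3
  bits 11100100 = 228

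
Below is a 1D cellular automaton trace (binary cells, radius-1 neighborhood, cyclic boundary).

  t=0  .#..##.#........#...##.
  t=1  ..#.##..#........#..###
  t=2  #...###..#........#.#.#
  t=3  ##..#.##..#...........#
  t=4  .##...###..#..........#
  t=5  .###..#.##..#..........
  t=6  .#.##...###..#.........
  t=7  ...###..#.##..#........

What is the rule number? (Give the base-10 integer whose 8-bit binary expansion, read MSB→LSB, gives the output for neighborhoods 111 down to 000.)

88

  ###|.  b7=0 t=1,i=21
  ##.|#  b6=1 t=0,i=5
  #.#|.  b5=0 t=0,i=6
  #..|#  b4=1 t=0,i=2
  .##|#  b3=1 t=0,i=4
  .#.|.  b2=0 t=0,i=1
  ..#|.  b1=0 t=0,i=0
  ...|.  b0=0 t=0,i=9
  bits 01011000 = 88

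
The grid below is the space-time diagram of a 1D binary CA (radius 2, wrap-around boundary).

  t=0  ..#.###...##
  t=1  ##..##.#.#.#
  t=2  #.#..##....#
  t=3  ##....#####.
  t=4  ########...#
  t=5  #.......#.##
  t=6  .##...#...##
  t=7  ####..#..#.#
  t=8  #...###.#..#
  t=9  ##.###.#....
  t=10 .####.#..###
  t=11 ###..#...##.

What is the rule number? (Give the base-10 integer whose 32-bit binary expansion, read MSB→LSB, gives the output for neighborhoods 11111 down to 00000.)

  nb #####: next=.  (t=3,i=8, bit31=0)
  nb ####.: next=.  (t=3,i=9, bit30=0)
  nb ###.#: next=.  (t=3,i=10, bit29=0)
  nb ###..: next=.  (t=0,i=6, bit28=0)
  nb ##.##: next=#  (t=3,i=11, bit27=1)
  nb ##.#.: next=#  (t=1,i=6, bit26=1)
  nb ##..#: next=#  (t=0,i=0, bit25=1)
  nb ##...: next=#  (t=0,i=7, bit24=1)
  nb #.###: next=#  (t=0,i=4, bit23=1)
  nb #.##.: next=#  (t=3,i=0, bit22=1)
  nb #.#.#: next=.  (t=1,i=7, bit21=0)
  nb #.#..: next=.  (t=2,i=2, bit20=0)
  nb #..##: next=.  (t=1,i=3, bit19=0)
  nb #..#.: next=#  (t=0,i=1, bit18=1)
  nb #...#: next=.  (t=0,i=8, bit17=0)
  nb #....: next=#  (t=2,i=8, bit16=1)
  nb .####: next=#  (t=3,i=7, bit15=1)
  nb .###.: next=#  (t=0,i=5, bit14=1)
  nb .##.#: next=#  (t=1,i=5, bit13=1)
  nb .##..: next=#  (t=0,i=11, bit12=1)
  nb .#.##: next=.  (t=0,i=3, bit11=0)
  nb .#.#.: next=.  (t=1,i=8, bit10=0)
  nb .#..#: next=.  (t=2,i=3, bit9=0)
  nb .#...: next=.  (t=6,i=7, bit8=0)
  nb ..###: next=#  (t=3,i=6, bit7=1)
  nb ..##.: next=.  (t=0,i=10, bit6=0)
  nb ..#.#: next=.  (t=0,i=2, bit5=0)
  nb ..#..: next=#  (t=6,i=6, bit4=1)
  nb ...##: next=#  (t=0,i=9, bit3=1)
  nb ...#.: next=.  (t=5,i=7, bit2=0)
  nb ....#: next=#  (t=2,i=9, bit1=1)
  nb .....: next=.  (t=5,i=3, bit0=0)
  bits 00001111110001011111000010011010 = 264630426

264630426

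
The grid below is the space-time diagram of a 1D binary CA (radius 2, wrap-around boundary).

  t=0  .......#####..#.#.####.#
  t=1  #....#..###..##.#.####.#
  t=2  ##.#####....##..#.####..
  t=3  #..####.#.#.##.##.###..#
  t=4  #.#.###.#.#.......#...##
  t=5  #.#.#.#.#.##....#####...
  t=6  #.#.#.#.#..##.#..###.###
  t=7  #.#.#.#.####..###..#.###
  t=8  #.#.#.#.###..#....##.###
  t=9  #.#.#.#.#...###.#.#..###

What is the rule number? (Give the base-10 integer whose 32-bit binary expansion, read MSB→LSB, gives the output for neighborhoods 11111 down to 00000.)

  ##### -> #   bit 31 = 1  t=0,i=9
  ####. -> #   bit 30 = 1  t=0,i=10
  ###.# -> #   bit 29 = 1  t=0,i=21
  ###.. -> .   bit 28 = 0  t=0,i=11
  ##.## -> .   bit 27 = 0  t=1,i=22
  ##.#. -> .   bit 26 = 0  t=0,i=22
  ##..# -> .   bit 25 = 0  t=0,i=12
  ##... -> #   bit 24 = 1  t=1,i=1
  #.### -> #   bit 23 = 1  t=0,i=18
  #.##. -> .   bit 22 = 0  t=1,i=23
  #.#.# -> #   bit 21 = 1  t=0,i=16
  #.#.. -> #   bit 20 = 1  t=0,i=23
  #..## -> #   bit 19 = 1  t=1,i=7
  #..#. -> #   bit 18 = 1  t=0,i=13
  #...# -> #   bit 17 = 1  t=4,i=20
  #.... -> .   bit 16 = 0  t=0,i=1
  .#### -> #   bit 15 = 1  t=0,i=8
  .###. -> .   bit 14 = 0  t=1,i=9
  .##.# -> .   bit 13 = 0  t=1,i=14
  .##.. -> #   bit 12 = 1  t=1,i=0
  .#.## -> .   bit 11 = 0  t=0,i=17
  .#.#. -> .   bit 10 = 0  t=0,i=15
  .#..# -> #   bit 9 = 1  t=1,i=6
  .#... -> #   bit 8 = 1  t=0,i=0
  ..### -> .   bit 7 = 0  t=0,i=7
  ..##. -> #   bit 6 = 1  t=1,i=13
  ..#.# -> #   bit 5 = 1  t=0,i=14
  ..#.. -> #   bit 4 = 1  t=1,i=5
  ...## -> .   bit 3 = 0  t=0,i=6
  ...#. -> #   bit 2 = 1  t=1,i=4
  ....# -> #   bit 1 = 1  t=0,i=5
  ..... -> .   bit 0 = 0  t=0,i=2
  bits 11100001101111101001001101110110 = 3787363190

3787363190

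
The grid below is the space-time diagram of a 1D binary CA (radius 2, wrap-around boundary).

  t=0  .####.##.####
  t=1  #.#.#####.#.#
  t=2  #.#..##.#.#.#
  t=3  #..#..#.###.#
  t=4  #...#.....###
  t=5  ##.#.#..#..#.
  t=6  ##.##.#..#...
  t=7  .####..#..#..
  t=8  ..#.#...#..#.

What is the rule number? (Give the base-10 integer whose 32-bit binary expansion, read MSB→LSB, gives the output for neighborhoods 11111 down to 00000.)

  #####|#  b31=1 t=1,i=6
  ####.|.  b30=0 t=0,i=3
  ###.#|#  b29=1 t=0,i=4
  ###..|#  b28=1 t=4,i=0
  ##.##|#  b27=1 t=0,i=0
  ##.#.|.  b26=0 t=1,i=1
  ##..#|.  b25=0 t=3,i=1
  ##...|#  b24=1 t=4,i=1
  #.###|.  b23=0 t=0,i=1
  #.##.|#  b22=1 t=0,i=6
  #.#.#|#  b21=1 t=1,i=2
  #.#..|.  b20=0 t=2,i=2
  #..##|.  b19=0 t=2,i=4
  #..#.|.  b18=0 t=3,i=2
  #...#|.  b17=0 t=4,i=2
  #....|.  b16=0 t=4,i=6
  .####|#  b15=1 t=0,i=2
  .###.|.  b14=0 t=3,i=9
  .##.#|#  b13=1 t=0,i=7
  .##..|#  b12=1 t=3,i=0
  .#.##|.  b11=0 t=1,i=3
  .#.#.|#  b10=1 t=2,i=9
  .#..#|#  b9=1 t=2,i=3
  .#...|#  b8=1 t=4,i=5
  ..###|.  b7=0 t=4,i=10
  ..##.|.  b6=0 t=2,i=5
  ..#.#|.  b5=0 t=3,i=6
  ..#..|.  b4=0 t=3,i=3
  ...##|.  b3=0 t=4,i=9
  ...#.|#  b2=1 t=4,i=3
  ....#|#  b1=1 t=4,i=8
  .....|.  b0=0 t=4,i=7
  bits 10111001011000001011011100000110 = 3110123270

3110123270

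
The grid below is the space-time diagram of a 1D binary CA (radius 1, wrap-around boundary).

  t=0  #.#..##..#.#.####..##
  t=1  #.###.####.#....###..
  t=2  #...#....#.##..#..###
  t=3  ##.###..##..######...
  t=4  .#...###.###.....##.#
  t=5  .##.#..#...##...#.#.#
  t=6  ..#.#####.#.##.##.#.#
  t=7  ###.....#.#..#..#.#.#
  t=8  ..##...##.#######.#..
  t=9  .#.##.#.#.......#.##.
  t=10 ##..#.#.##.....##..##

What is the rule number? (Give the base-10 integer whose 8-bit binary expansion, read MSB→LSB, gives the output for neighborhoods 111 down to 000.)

  nb ###: next=.  (t=0,i=14, bit7=0)
  nb ##.: next=#  (t=0,i=0, bit6=1)
  nb #.#: next=.  (t=0,i=1, bit5=0)
  nb #..: next=#  (t=0,i=3, bit4=1)
  nb .##: next=.  (t=0,i=5, bit3=0)
  nb .#.: next=#  (t=0,i=2, bit2=1)
  nb ..#: next=#  (t=0,i=4, bit1=1)
  nb ...: next=.  (t=1,i=13, bit0=0)
  bits 01010110 = 86

86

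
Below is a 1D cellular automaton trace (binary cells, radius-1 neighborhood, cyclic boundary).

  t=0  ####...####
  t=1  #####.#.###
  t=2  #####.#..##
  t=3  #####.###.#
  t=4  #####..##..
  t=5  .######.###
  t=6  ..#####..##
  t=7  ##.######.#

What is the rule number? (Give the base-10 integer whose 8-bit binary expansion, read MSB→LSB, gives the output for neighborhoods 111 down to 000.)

  ###|#  b7=1 t=0,i=0
  ##.|#  b6=1 t=0,i=3
  #.#|.  b5=0 t=1,i=5
  #..|#  b4=1 t=0,i=4
  .##|.  b3=0 t=0,i=7
  .#.|#  b2=1 t=1,i=6
  ..#|#  b1=1 t=0,i=6
  ...|.  b0=0 t=0,i=5
  bits 11010110 = 214

214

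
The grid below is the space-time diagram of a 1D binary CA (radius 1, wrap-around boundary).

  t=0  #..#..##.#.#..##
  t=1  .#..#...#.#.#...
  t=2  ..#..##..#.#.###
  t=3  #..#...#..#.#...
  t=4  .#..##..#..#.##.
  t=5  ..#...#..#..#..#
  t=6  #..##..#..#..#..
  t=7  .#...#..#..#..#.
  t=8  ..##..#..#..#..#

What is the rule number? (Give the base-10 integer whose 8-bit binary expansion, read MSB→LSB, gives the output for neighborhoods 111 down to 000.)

49

  [7] ### => .  t=0,i=15
  [6] ##. => .  t=0,i=0
  [5] #.# => #  t=0,i=8
  [4] #.. => #  t=0,i=1
  [3] .## => .  t=0,i=6
  [2] .#. => .  t=0,i=3
  [1] ..# => .  t=0,i=2
  [0] ... => #  t=1,i=6
  bits 00110001 = 49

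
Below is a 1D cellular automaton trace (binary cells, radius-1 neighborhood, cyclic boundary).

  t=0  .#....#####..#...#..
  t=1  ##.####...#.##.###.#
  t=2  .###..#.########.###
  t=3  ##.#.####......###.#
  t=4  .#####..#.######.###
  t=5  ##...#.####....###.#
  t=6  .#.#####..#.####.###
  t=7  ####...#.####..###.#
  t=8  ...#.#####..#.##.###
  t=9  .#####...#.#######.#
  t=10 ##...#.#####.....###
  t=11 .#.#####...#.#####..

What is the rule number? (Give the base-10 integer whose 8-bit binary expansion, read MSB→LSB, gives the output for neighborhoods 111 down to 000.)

111

  nb ###: next=.  (t=0,i=7, bit7=0)
  nb ##.: next=#  (t=0,i=10, bit6=1)
  nb #.#: next=#  (t=1,i=2, bit5=1)
  nb #..: next=.  (t=0,i=2, bit4=0)
  nb .##: next=#  (t=0,i=6, bit3=1)
  nb .#.: next=#  (t=0,i=1, bit2=1)
  nb ..#: next=#  (t=0,i=0, bit1=1)
  nb ...: next=#  (t=0,i=3, bit0=1)
  bits 01101111 = 111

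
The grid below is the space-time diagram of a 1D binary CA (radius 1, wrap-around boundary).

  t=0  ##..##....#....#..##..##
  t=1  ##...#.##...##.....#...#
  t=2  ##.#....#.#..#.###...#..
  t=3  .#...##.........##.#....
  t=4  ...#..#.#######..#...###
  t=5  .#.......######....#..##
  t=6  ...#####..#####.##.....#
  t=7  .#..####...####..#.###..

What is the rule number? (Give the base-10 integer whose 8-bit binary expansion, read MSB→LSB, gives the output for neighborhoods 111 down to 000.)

  ### -> #   bit 7 = 1  t=0,i=0
  ##. -> #   bit 6 = 1  t=0,i=1
  #.# -> .   bit 5 = 0  t=1,i=6
  #.. -> .   bit 4 = 0  t=0,i=2
  .## -> .   bit 3 = 0  t=0,i=4
  .#. -> .   bit 2 = 0  t=0,i=10
  ..# -> .   bit 1 = 0  t=0,i=3
  ... -> #   bit 0 = 1  t=0,i=7
  bits 11000001 = 193

193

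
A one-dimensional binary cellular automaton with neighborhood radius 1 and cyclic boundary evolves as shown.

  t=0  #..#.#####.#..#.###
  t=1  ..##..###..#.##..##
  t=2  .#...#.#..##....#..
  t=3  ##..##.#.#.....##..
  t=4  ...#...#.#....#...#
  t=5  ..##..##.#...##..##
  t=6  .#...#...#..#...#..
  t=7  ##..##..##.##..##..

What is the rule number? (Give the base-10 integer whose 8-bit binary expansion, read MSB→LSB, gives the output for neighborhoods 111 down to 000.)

134

  [7] ### => #  t=0,i=6
  [6] ##. => .  t=0,i=0
  [5] #.# => .  t=0,i=4
  [4] #.. => .  t=0,i=1
  [3] .## => .  t=0,i=5
  [2] .#. => #  t=0,i=3
  [1] ..# => #  t=0,i=2
  [0] ... => .  t=2,i=3
  bits 10000110 = 134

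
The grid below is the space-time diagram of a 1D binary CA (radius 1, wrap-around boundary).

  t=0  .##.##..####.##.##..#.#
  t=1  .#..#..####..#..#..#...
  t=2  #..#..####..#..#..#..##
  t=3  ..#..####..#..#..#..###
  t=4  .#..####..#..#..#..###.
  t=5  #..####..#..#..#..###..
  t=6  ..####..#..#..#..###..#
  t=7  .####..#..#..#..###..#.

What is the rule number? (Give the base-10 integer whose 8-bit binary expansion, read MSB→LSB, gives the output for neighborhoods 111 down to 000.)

139

  nb ###: next=#  (t=0,i=9, bit7=1)
  nb ##.: next=.  (t=0,i=2, bit6=0)
  nb #.#: next=.  (t=0,i=0, bit5=0)
  nb #..: next=.  (t=0,i=6, bit4=0)
  nb .##: next=#  (t=0,i=1, bit3=1)
  nb .#.: next=.  (t=0,i=20, bit2=0)
  nb ..#: next=#  (t=0,i=7, bit1=1)
  nb ...: next=#  (t=1,i=21, bit0=1)
  bits 10001011 = 139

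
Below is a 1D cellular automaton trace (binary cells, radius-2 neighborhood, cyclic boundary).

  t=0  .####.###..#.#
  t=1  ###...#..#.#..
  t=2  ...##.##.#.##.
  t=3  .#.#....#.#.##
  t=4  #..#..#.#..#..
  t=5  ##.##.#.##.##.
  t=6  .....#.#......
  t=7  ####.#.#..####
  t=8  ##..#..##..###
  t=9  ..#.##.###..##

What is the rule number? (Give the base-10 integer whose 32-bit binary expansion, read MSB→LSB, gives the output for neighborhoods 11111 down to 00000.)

  #####|#  b31=1 t=7,i=0
  ####.|.  b30=0 t=0,i=3
  ###.#|.  b29=0 t=0,i=4
  ###..|.  b28=0 t=0,i=8
  ##.##|.  b27=0 t=0,i=5
  ##.#.|#  b26=1 t=2,i=8
  ##..#|#  b25=1 t=0,i=9
  ##...|#  b24=1 t=1,i=3
  #.###|#  b23=1 t=0,i=1
  #.##.|.  b22=0 t=2,i=6
  #.#.#|.  b21=0 t=0,i=13
  #.#..|#  b20=1 t=1,i=11
  #..##|.  b19=0 t=1,i=13
  #..#.|.  b18=0 t=0,i=10
  #...#|#  b17=1 t=1,i=4
  #....|.  b16=0 t=2,i=0
  .####|#  b15=1 t=0,i=2
  .###.|.  b14=0 t=0,i=7
  .##.#|.  b13=0 t=2,i=4
  .##..|#  b12=1 t=2,i=12
  .#.##|#  b11=1 t=0,i=0
  .#.#.|.  b10=0 t=0,i=12
  .#..#|#  b9=1 t=1,i=7
  .#...|.  b8=0 t=3,i=4
  ..###|.  b7=0 t=1,i=0
  ..##.|#  b6=1 t=2,i=3
  ..#.#|#  b5=1 t=0,i=11
  ..#..|#  b4=1 t=1,i=6
  ...##|.  b3=0 t=2,i=2
  ...#.|.  b2=0 t=1,i=5
  ....#|#  b1=1 t=2,i=1
  .....|#  b0=1 t=6,i=0
  bits 10000111100100101001101001110011 = 2274531955

2274531955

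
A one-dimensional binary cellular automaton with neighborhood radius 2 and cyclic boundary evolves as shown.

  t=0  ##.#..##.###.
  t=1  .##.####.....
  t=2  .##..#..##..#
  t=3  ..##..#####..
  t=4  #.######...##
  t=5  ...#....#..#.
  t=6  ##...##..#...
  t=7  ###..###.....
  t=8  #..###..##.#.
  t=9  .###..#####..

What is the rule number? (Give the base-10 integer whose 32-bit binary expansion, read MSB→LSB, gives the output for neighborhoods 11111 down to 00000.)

  ##### -> .   bit 31 = 0  t=3,i=8
  ####. -> .   bit 30 = 0  t=1,i=6
  ###.# -> .   bit 29 = 0  t=0,i=11
  ###.. -> .   bit 28 = 0  t=1,i=7
  ##.## -> .   bit 27 = 0  t=0,i=8
  ##.#. -> #   bit 26 = 1  t=0,i=2
  ##..# -> #   bit 25 = 1  t=2,i=3
  ##... -> #   bit 24 = 1  t=1,i=8
  #.### -> .   bit 23 = 0  t=0,i=9
  #.##. -> .   bit 22 = 0  t=0,i=0
  #.#.# -> .   bit 21 = 0  t=8,i=11
  #.#.. -> .   bit 20 = 0  t=0,i=3
  #..## -> #   bit 19 = 1  t=0,i=5
  #..#. -> .   bit 18 = 0  t=2,i=4
  #...# -> .   bit 17 = 0  t=4,i=9
  #.... -> #   bit 16 = 1  t=1,i=9
  .#### -> #   bit 15 = 1  t=1,i=5
  .###. -> .   bit 14 = 0  t=0,i=10
  .##.# -> #   bit 13 = 1  t=0,i=1
  .##.. -> #   bit 12 = 1  t=2,i=2
  .#.## -> .   bit 11 = 0  t=2,i=0
  .#.#. -> .   bit 10 = 0  t=8,i=12
  .#..# -> #   bit 9 = 1  t=0,i=4
  .#... -> .   bit 8 = 0  t=5,i=4
  ..### -> #   bit 7 = 1  t=3,i=6
  ..##. -> #   bit 6 = 1  t=0,i=6
  ..#.# -> .   bit 5 = 0  t=2,i=12
  ..#.. -> .   bit 4 = 0  t=2,i=5
  ...## -> .   bit 3 = 0  t=1,i=0
  ...#. -> .   bit 2 = 0  t=5,i=2
  ....# -> #   bit 1 = 1  t=1,i=12
  ..... -> .   bit 0 = 0  t=1,i=10
  bits 00000111000010011011001011000010 = 118076098

118076098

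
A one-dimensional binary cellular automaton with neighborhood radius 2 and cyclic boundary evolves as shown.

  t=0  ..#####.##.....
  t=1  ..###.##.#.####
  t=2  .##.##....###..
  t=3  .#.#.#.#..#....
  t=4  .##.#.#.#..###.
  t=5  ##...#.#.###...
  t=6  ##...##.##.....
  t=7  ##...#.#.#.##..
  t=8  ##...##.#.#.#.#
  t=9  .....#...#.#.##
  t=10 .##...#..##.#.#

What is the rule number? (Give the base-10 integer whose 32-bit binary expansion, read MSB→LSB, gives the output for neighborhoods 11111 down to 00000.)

  nb #####: next=#  (t=0,i=4, bit31=1)
  nb ####.: next=.  (t=0,i=5, bit30=0)
  nb ###.#: next=#  (t=0,i=6, bit29=1)
  nb ###..: next=.  (t=1,i=14, bit28=0)
  nb ##.##: next=#  (t=0,i=7, bit27=1)
  nb ##.#.: next=.  (t=1,i=8, bit26=0)
  nb ##..#: next=.  (t=1,i=0, bit25=0)
  nb ##...: next=.  (t=0,i=10, bit24=0)
  nb #.###: next=#  (t=1,i=11, bit23=1)
  nb #.##.: next=.  (t=0,i=8, bit22=0)
  nb #.#.#: next=.  (t=1,i=9, bit21=0)
  nb #.#..: next=.  (t=3,i=7, bit20=0)
  nb #..##: next=#  (t=1,i=1, bit19=1)
  nb #..#.: next=.  (t=3,i=9, bit18=0)
  nb #...#: next=.  (t=2,i=14, bit17=0)
  nb #....: next=#  (t=0,i=11, bit16=1)
  nb .####: next=#  (t=0,i=3, bit15=1)
  nb .###.: next=.  (t=1,i=3, bit14=0)
  nb .##.#: next=.  (t=1,i=7, bit13=0)
  nb .##..: next=#  (t=0,i=9, bit12=1)
  nb .#.##: next=#  (t=1,i=10, bit11=1)
  nb .#.#.: next=#  (t=3,i=2, bit10=1)
  nb .#..#: next=#  (t=3,i=8, bit9=1)
  nb .#...: next=#  (t=3,i=11, bit8=1)
  nb ..###: next=#  (t=0,i=2, bit7=1)
  nb ..##.: next=#  (t=2,i=1, bit6=1)
  nb ..#.#: next=#  (t=3,i=1, bit5=1)
  nb ..#..: next=.  (t=3,i=10, bit4=0)
  nb ...##: next=.  (t=0,i=1, bit3=0)
  nb ...#.: next=.  (t=3,i=0, bit2=0)
  nb ....#: next=.  (t=0,i=0, bit1=0)
  nb .....: next=#  (t=0,i=12, bit0=1)
  bits 10101000100010011001111111100001 = 2827591649

2827591649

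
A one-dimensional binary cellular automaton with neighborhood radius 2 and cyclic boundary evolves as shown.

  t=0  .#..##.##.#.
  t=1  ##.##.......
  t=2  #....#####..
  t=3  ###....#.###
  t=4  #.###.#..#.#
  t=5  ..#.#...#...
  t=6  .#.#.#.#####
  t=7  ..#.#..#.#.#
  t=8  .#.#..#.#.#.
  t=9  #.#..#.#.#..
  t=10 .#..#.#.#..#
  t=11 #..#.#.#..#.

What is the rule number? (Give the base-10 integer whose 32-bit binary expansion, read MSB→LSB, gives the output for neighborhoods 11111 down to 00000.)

3012363605

  ##### -> #   bit 31 = 1  t=2,i=7
  ####. -> .   bit 30 = 0  t=2,i=8
  ###.# -> #   bit 29 = 1  t=4,i=4
  ###.. -> #   bit 28 = 1  t=2,i=9
  ##.## -> .   bit 27 = 0  t=0,i=6
  ##.#. -> .   bit 26 = 0  t=0,i=9
  ##..# -> #   bit 25 = 1  t=2,i=10
  ##... -> #   bit 24 = 1  t=1,i=5
  #.### -> #   bit 23 = 1  t=3,i=9
  #.##. -> .   bit 22 = 0  t=0,i=7
  #.#.# -> .   bit 21 = 0  t=6,i=1
  #.#.. -> .   bit 20 = 0  t=0,i=10
  #..## -> #   bit 19 = 1  t=0,i=3
  #..#. -> #   bit 18 = 1  t=0,i=0
  #...# -> .   bit 17 = 0  t=5,i=6
  #.... -> #   bit 16 = 1  t=1,i=6
  .#### -> .   bit 15 = 0  t=2,i=6
  .###. -> .   bit 14 = 0  t=4,i=3
  .##.# -> .   bit 13 = 0  t=0,i=5
  .##.. -> .   bit 12 = 0  t=1,i=4
  .#.## -> .   bit 11 = 0  t=3,i=8
  .#.#. -> #   bit 10 = 1  t=5,i=3
  .#..# -> .   bit 9 = 0  t=0,i=2
  .#... -> #   bit 8 = 1  t=2,i=1
  ..### -> .   bit 7 = 0  t=2,i=5
  ..##. -> #   bit 6 = 1  t=0,i=4
  ..#.# -> .   bit 5 = 0  t=3,i=7
  ..#.. -> #   bit 4 = 1  t=0,i=1
  ...## -> .   bit 3 = 0  t=1,i=11
  ...#. -> #   bit 2 = 1  t=3,i=6
  ....# -> .   bit 1 = 0  t=1,i=10
  ..... -> #   bit 0 = 1  t=1,i=7
  bits 10110011100011010000010101010101 = 3012363605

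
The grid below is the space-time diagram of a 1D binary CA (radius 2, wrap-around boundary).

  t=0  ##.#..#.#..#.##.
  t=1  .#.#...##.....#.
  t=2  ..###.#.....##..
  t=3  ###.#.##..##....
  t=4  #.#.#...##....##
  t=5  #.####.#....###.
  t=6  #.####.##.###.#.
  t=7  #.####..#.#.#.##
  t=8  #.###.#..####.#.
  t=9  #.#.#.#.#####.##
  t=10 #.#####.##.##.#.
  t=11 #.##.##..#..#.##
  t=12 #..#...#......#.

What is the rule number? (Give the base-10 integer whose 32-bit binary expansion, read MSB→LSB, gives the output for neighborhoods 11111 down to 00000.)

  [31] ##### => .  t=9,i=10
  [30] ####. => #  t=5,i=4
  [29] ###.# => #  t=2,i=4
  [28] ###.. => .  t=7,i=5
  [27] ##.## => .  t=0,i=15
  [26] ##.#. => .  t=0,i=2
  [25] ##..# => #  t=3,i=8
  [24] ##... => .  t=1,i=9
  [23] #.### => #  t=5,i=2
  [22] #.##. => .  t=0,i=0
  [21] #.#.# => #  t=3,i=4
  [20] #.#.. => #  t=0,i=3
  [19] #..## => #  t=3,i=9
  [18] #..#. => .  t=0,i=5
  [17] #...# => .  t=1,i=5
  [16] #.... => .  t=1,i=10
  [15] .#### => #  t=5,i=3
  [14] .###. => .  t=2,i=3
  [13] .##.# => #  t=0,i=1
  [12] .##.. => .  t=1,i=8
  [11] .#.## => .  t=0,i=12
  [10] .#.#. => #  t=0,i=7
  [9] .#..# => .  t=0,i=4
  [8] .#... => #  t=1,i=4
  [7] ..### => #  t=2,i=2
  [6] ..##. => .  t=1,i=7
  [5] ..#.# => .  t=0,i=6
  [4] ..#.. => .  t=1,i=14
  [3] ...## => #  t=1,i=6
  [2] ...#. => #  t=1,i=13
  [1] ....# => #  t=1,i=12
  [0] ..... => .  t=1,i=11
  bits 01100010101110001010010110001110 = 1656268174

1656268174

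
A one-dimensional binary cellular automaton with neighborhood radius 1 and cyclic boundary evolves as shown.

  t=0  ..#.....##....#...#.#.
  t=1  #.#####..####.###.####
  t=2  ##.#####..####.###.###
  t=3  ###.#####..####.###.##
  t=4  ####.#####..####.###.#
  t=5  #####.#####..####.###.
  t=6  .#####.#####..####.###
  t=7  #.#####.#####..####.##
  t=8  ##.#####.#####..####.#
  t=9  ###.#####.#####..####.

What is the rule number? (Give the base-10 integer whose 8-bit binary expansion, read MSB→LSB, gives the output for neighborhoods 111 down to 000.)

  nb ###: next=#  (t=1,i=3, bit7=1)
  nb ##.: next=#  (t=0,i=9, bit6=1)
  nb #.#: next=#  (t=0,i=19, bit5=1)
  nb #..: next=#  (t=0,i=3, bit4=1)
  nb .##: next=.  (t=0,i=8, bit3=0)
  nb .#.: next=#  (t=0,i=2, bit2=1)
  nb ..#: next=.  (t=0,i=1, bit1=0)
  nb ...: next=#  (t=0,i=0, bit0=1)
  bits 11110101 = 245

245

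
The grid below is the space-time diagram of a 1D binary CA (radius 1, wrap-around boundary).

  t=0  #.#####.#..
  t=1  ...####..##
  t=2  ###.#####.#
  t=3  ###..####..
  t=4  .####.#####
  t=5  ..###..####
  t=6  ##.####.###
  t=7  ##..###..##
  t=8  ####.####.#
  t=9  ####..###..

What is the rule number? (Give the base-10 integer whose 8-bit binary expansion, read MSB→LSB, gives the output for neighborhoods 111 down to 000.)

211

  ###|#  b7=1 t=0,i=3
  ##.|#  b6=1 t=0,i=6
  #.#|.  b5=0 t=0,i=1
  #..|#  b4=1 t=0,i=9
  .##|.  b3=0 t=0,i=2
  .#.|.  b2=0 t=0,i=0
  ..#|#  b1=1 t=0,i=10
  ...|#  b0=1 t=1,i=1
  bits 11010011 = 211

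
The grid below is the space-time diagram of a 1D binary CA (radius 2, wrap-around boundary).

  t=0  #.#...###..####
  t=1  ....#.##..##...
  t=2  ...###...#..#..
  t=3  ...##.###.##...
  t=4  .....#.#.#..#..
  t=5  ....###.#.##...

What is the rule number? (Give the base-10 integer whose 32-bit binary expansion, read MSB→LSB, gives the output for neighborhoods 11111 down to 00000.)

  [31] ##### => .  t=0,i=13
  [30] ####. => .  t=0,i=14
  [29] ###.# => .  t=0,i=0
  [28] ###.. => .  t=0,i=8
  [27] ##.## => #  t=3,i=5
  [26] ##.#. => .  t=0,i=1
  [25] ##..# => .  t=0,i=9
  [24] ##... => #  t=1,i=12
  [23] #.### => .  t=3,i=6
  [22] #.##. => .  t=1,i=6
  [21] #.#.# => .  t=4,i=7
  [20] #.#.. => .  t=0,i=2
  [19] #..## => #  t=0,i=10
  [18] #..#. => #  t=2,i=11
  [17] #...# => #  t=0,i=4
  [16] #.... => .  t=1,i=13
  [15] .#### => .  t=0,i=12
  [14] .###. => #  t=0,i=7
  [13] .##.# => .  t=3,i=4
  [12] .##.. => .  t=1,i=7
  [11] .#.## => #  t=1,i=5
  [10] .#.#. => #  t=4,i=6
  [9] .#..# => #  t=2,i=10
  [8] .#... => .  t=0,i=3
  [7] ..### => #  t=0,i=6
  [6] ..##. => .  t=1,i=10
  [5] ..#.# => #  t=1,i=4
  [4] ..#.. => .  t=2,i=9
  [3] ...## => .  t=0,i=5
  [2] ...#. => #  t=1,i=3
  [1] ....# => .  t=1,i=2
  [0] ..... => .  t=1,i=0
  bits 00001001000011100100111010100100 = 151932580

151932580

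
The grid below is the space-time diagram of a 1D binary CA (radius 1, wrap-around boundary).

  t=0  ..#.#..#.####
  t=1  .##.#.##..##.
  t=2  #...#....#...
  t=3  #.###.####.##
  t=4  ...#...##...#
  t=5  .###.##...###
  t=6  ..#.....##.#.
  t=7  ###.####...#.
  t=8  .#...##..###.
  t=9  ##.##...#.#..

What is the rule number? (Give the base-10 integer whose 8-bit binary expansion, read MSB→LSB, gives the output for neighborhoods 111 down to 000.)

  ###|#  b7=1 t=0,i=10
  ##.|.  b6=0 t=0,i=12
  #.#|.  b5=0 t=0,i=3
  #..|.  b4=0 t=0,i=0
  .##|.  b3=0 t=0,i=9
  .#.|#  b2=1 t=0,i=2
  ..#|#  b1=1 t=0,i=1
  ...|#  b0=1 t=2,i=2
  bits 10000111 = 135

135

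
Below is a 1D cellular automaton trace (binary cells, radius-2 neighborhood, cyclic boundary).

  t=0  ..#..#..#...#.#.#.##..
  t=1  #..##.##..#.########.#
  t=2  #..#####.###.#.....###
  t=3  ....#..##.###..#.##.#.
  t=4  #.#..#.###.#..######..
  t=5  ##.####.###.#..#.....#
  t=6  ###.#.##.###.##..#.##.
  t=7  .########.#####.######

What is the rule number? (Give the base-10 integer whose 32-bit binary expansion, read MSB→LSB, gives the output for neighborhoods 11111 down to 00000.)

  #####|.  b31=0 t=1,i=14
  ####.|.  b30=0 t=1,i=18
  ###.#|#  b29=1 t=1,i=19
  ###..|.  b28=0 t=2,i=0
  ##.##|#  b27=1 t=1,i=5
  ##.#.|#  b26=1 t=2,i=12
  ##..#|.  b25=0 t=1,i=1
  ##...|.  b24=0 t=0,i=20
  #.###|.  b23=0 t=1,i=12
  #.##.|#  b22=1 t=0,i=18
  #.#.#|#  b21=1 t=0,i=14
  #.#..|.  b20=0 t=2,i=13
  #..##|.  b19=0 t=1,i=2
  #..#.|#  b18=1 t=0,i=4
  #...#|#  b17=1 t=0,i=10
  #....|#  b16=1 t=0,i=21
  .####|#  b15=1 t=1,i=13
  .###.|#  b14=1 t=2,i=10
  .##.#|#  b13=1 t=1,i=4
  .##..|#  b12=1 t=0,i=19
  .#.##|#  b11=1 t=0,i=17
  .#.#.|#  b10=1 t=0,i=13
  .#..#|#  b9=1 t=0,i=3
  .#...|.  b8=0 t=0,i=9
  ..###|.  b7=0 t=2,i=3
  ..##.|#  b6=1 t=1,i=3
  ..#.#|#  b5=1 t=0,i=12
  ..#..|.  b4=0 t=0,i=2
  ...##|#  b3=1 t=2,i=18
  ...#.|.  b2=0 t=0,i=1
  ....#|#  b1=1 t=0,i=0
  .....|.  b0=0 t=2,i=16
  bits 00101100011001111111111001101010 = 745012842

745012842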